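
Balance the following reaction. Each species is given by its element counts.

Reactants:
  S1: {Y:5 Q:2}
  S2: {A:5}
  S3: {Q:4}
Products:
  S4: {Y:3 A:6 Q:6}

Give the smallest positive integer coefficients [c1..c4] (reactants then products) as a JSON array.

Coefficients: [3, 6, 6, 5]

Y: 3·5+6·0+6·0 = 15 | 5·3 = 15
A: 3·0+6·5+6·0 = 30 | 5·6 = 30
Q: 3·2+6·0+6·4 = 30 | 5·6 = 30
gcd(3,6,6,5) = 1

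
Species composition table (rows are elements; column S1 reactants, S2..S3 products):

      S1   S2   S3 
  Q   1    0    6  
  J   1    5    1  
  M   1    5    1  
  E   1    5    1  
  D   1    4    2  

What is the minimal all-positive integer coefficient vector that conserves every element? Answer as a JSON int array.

Q: 6·1 = 6 | 1·0+1·6 = 6
J: 6·1 = 6 | 1·5+1·1 = 6
M: 6·1 = 6 | 1·5+1·1 = 6
E: 6·1 = 6 | 1·5+1·1 = 6
D: 6·1 = 6 | 1·4+1·2 = 6
gcd(6,1,1) = 1

Coefficients: [6, 1, 1]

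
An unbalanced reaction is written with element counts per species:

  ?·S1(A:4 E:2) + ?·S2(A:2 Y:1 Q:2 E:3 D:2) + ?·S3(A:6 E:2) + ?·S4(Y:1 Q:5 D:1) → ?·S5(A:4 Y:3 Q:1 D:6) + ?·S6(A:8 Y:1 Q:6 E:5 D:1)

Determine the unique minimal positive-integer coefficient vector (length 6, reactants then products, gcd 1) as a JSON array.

Coefficients: [5, 3, 3, 5, 1, 5]

A: 5·4+3·2+3·6+5·0 = 44 | 1·4+5·8 = 44
Y: 5·0+3·1+3·0+5·1 = 8 | 1·3+5·1 = 8
Q: 5·0+3·2+3·0+5·5 = 31 | 1·1+5·6 = 31
E: 5·2+3·3+3·2+5·0 = 25 | 1·0+5·5 = 25
D: 5·0+3·2+3·0+5·1 = 11 | 1·6+5·1 = 11
gcd(5,3,3,5,1,5) = 1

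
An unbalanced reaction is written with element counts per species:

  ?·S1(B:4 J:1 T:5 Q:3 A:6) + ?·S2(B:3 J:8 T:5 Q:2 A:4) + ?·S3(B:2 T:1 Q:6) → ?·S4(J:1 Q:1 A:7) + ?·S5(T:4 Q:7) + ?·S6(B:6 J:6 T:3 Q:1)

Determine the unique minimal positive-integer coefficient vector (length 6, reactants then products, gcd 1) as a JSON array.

Coefficients: [2, 4, 5, 4, 5, 5]

B: 2·4+4·3+5·2 = 30 | 4·0+5·0+5·6 = 30
J: 2·1+4·8+5·0 = 34 | 4·1+5·0+5·6 = 34
T: 2·5+4·5+5·1 = 35 | 4·0+5·4+5·3 = 35
Q: 2·3+4·2+5·6 = 44 | 4·1+5·7+5·1 = 44
A: 2·6+4·4+5·0 = 28 | 4·7+5·0+5·0 = 28
gcd(2,4,5,4,5,5) = 1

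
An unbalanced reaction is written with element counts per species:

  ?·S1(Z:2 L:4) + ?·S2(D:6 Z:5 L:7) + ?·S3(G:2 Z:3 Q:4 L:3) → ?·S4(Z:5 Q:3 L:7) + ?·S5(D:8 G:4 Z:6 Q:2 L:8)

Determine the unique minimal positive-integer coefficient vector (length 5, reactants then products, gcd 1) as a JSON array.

D: 5·0+4·6+6·0 = 24 | 6·0+3·8 = 24
G: 5·0+4·0+6·2 = 12 | 6·0+3·4 = 12
Z: 5·2+4·5+6·3 = 48 | 6·5+3·6 = 48
Q: 5·0+4·0+6·4 = 24 | 6·3+3·2 = 24
L: 5·4+4·7+6·3 = 66 | 6·7+3·8 = 66
gcd(5,4,6,6,3) = 1

Coefficients: [5, 4, 6, 6, 3]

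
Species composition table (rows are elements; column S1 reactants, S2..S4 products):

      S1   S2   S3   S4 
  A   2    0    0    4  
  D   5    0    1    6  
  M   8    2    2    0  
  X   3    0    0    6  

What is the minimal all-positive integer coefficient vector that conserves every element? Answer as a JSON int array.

A: 2·2 = 4 | 4·0+4·0+1·4 = 4
D: 2·5 = 10 | 4·0+4·1+1·6 = 10
M: 2·8 = 16 | 4·2+4·2+1·0 = 16
X: 2·3 = 6 | 4·0+4·0+1·6 = 6
gcd(2,4,4,1) = 1

Coefficients: [2, 4, 4, 1]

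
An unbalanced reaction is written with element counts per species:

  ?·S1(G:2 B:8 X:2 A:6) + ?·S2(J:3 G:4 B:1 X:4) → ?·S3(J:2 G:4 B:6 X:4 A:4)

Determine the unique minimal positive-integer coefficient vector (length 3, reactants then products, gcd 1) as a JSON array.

J: 2·0+2·3 = 6 | 3·2 = 6
G: 2·2+2·4 = 12 | 3·4 = 12
B: 2·8+2·1 = 18 | 3·6 = 18
X: 2·2+2·4 = 12 | 3·4 = 12
A: 2·6+2·0 = 12 | 3·4 = 12
gcd(2,2,3) = 1

Coefficients: [2, 2, 3]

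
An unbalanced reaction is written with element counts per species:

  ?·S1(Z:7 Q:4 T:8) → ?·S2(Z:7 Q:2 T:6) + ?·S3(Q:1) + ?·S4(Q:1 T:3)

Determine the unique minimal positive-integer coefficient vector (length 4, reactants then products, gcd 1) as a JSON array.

Coefficients: [3, 3, 4, 2]

Z: 3·7 = 21 | 3·7+4·0+2·0 = 21
Q: 3·4 = 12 | 3·2+4·1+2·1 = 12
T: 3·8 = 24 | 3·6+4·0+2·3 = 24
gcd(3,3,4,2) = 1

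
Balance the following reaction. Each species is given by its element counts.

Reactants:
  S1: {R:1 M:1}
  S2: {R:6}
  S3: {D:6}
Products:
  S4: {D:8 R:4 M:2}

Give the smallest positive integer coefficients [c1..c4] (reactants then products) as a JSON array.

Coefficients: [6, 1, 4, 3]

D: 6·0+1·0+4·6 = 24 | 3·8 = 24
R: 6·1+1·6+4·0 = 12 | 3·4 = 12
M: 6·1+1·0+4·0 = 6 | 3·2 = 6
gcd(6,1,4,3) = 1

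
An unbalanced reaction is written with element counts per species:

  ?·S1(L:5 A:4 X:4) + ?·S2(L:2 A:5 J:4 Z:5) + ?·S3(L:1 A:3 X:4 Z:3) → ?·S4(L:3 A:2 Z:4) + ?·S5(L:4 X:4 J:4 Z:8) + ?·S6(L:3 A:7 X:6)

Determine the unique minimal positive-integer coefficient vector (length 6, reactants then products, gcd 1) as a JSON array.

Coefficients: [5, 2, 6, 3, 2, 6]

L: 5·5+2·2+6·1 = 35 | 3·3+2·4+6·3 = 35
A: 5·4+2·5+6·3 = 48 | 3·2+2·0+6·7 = 48
X: 5·4+2·0+6·4 = 44 | 3·0+2·4+6·6 = 44
J: 5·0+2·4+6·0 = 8 | 3·0+2·4+6·0 = 8
Z: 5·0+2·5+6·3 = 28 | 3·4+2·8+6·0 = 28
gcd(5,2,6,3,2,6) = 1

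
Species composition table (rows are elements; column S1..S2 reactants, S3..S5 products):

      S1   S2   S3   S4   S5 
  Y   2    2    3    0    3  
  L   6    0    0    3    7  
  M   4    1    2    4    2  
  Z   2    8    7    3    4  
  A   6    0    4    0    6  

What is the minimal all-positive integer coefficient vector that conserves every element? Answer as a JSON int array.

Y: 5·2+4·2 = 18 | 3·3+3·0+3·3 = 18
L: 5·6+4·0 = 30 | 3·0+3·3+3·7 = 30
M: 5·4+4·1 = 24 | 3·2+3·4+3·2 = 24
Z: 5·2+4·8 = 42 | 3·7+3·3+3·4 = 42
A: 5·6+4·0 = 30 | 3·4+3·0+3·6 = 30
gcd(5,4,3,3,3) = 1

Coefficients: [5, 4, 3, 3, 3]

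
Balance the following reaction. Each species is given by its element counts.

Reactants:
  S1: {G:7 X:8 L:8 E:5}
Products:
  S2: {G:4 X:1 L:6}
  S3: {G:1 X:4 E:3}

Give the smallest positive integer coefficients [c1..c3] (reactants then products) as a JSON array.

G: 3·7 = 21 | 4·4+5·1 = 21
X: 3·8 = 24 | 4·1+5·4 = 24
L: 3·8 = 24 | 4·6+5·0 = 24
E: 3·5 = 15 | 4·0+5·3 = 15
gcd(3,4,5) = 1

Coefficients: [3, 4, 5]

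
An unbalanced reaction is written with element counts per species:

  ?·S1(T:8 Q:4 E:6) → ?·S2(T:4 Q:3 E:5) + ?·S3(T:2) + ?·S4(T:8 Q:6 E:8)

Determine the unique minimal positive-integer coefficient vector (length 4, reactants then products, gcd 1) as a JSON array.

T: 3·8 = 24 | 2·4+4·2+1·8 = 24
Q: 3·4 = 12 | 2·3+4·0+1·6 = 12
E: 3·6 = 18 | 2·5+4·0+1·8 = 18
gcd(3,2,4,1) = 1

Coefficients: [3, 2, 4, 1]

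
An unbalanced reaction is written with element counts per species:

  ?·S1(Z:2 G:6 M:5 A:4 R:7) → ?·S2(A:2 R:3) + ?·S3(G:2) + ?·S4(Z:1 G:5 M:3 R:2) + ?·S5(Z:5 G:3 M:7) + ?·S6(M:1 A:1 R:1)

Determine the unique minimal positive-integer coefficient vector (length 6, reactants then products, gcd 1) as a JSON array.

Coefficients: [4, 6, 3, 3, 1, 4]

Z: 4·2 = 8 | 6·0+3·0+3·1+1·5+4·0 = 8
G: 4·6 = 24 | 6·0+3·2+3·5+1·3+4·0 = 24
M: 4·5 = 20 | 6·0+3·0+3·3+1·7+4·1 = 20
A: 4·4 = 16 | 6·2+3·0+3·0+1·0+4·1 = 16
R: 4·7 = 28 | 6·3+3·0+3·2+1·0+4·1 = 28
gcd(4,6,3,3,1,4) = 1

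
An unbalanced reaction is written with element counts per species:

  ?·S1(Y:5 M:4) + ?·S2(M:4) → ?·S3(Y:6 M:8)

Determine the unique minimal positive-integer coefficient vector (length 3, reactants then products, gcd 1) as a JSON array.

Coefficients: [6, 4, 5]

Y: 6·5+4·0 = 30 | 5·6 = 30
M: 6·4+4·4 = 40 | 5·8 = 40
gcd(6,4,5) = 1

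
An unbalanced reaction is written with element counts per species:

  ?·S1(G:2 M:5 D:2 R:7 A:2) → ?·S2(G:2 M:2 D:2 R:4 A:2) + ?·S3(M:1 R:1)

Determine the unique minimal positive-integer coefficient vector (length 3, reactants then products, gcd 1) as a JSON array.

Coefficients: [1, 1, 3]

G: 1·2 = 2 | 1·2+3·0 = 2
M: 1·5 = 5 | 1·2+3·1 = 5
D: 1·2 = 2 | 1·2+3·0 = 2
R: 1·7 = 7 | 1·4+3·1 = 7
A: 1·2 = 2 | 1·2+3·0 = 2
gcd(1,1,3) = 1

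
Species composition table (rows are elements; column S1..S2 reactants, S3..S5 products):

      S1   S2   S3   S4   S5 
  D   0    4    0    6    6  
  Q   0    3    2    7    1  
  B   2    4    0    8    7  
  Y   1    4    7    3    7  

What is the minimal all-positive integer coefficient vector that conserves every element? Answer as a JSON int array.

D: 3·0+6·4 = 24 | 1·0+2·6+2·6 = 24
Q: 3·0+6·3 = 18 | 1·2+2·7+2·1 = 18
B: 3·2+6·4 = 30 | 1·0+2·8+2·7 = 30
Y: 3·1+6·4 = 27 | 1·7+2·3+2·7 = 27
gcd(3,6,1,2,2) = 1

Coefficients: [3, 6, 1, 2, 2]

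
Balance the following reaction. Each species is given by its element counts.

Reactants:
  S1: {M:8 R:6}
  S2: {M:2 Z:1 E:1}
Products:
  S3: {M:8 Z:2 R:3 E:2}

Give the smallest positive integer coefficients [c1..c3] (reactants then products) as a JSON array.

Coefficients: [1, 4, 2]

M: 1·8+4·2 = 16 | 2·8 = 16
Z: 1·0+4·1 = 4 | 2·2 = 4
R: 1·6+4·0 = 6 | 2·3 = 6
E: 1·0+4·1 = 4 | 2·2 = 4
gcd(1,4,2) = 1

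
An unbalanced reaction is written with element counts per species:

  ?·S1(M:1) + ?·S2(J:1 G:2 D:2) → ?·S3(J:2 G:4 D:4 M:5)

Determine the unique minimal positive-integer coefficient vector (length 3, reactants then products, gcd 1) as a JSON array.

J: 5·0+2·1 = 2 | 1·2 = 2
G: 5·0+2·2 = 4 | 1·4 = 4
D: 5·0+2·2 = 4 | 1·4 = 4
M: 5·1+2·0 = 5 | 1·5 = 5
gcd(5,2,1) = 1

Coefficients: [5, 2, 1]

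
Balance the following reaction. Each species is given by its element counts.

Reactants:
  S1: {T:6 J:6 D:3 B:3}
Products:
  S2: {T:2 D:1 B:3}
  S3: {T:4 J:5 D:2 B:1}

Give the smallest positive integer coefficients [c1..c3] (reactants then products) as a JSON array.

Coefficients: [5, 3, 6]

T: 5·6 = 30 | 3·2+6·4 = 30
J: 5·6 = 30 | 3·0+6·5 = 30
D: 5·3 = 15 | 3·1+6·2 = 15
B: 5·3 = 15 | 3·3+6·1 = 15
gcd(5,3,6) = 1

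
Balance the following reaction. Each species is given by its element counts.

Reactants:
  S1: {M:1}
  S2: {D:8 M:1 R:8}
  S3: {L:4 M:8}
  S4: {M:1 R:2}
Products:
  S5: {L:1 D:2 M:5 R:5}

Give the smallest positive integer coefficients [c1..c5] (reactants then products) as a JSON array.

L: 5·0+1·0+1·4+6·0 = 4 | 4·1 = 4
D: 5·0+1·8+1·0+6·0 = 8 | 4·2 = 8
M: 5·1+1·1+1·8+6·1 = 20 | 4·5 = 20
R: 5·0+1·8+1·0+6·2 = 20 | 4·5 = 20
gcd(5,1,1,6,4) = 1

Coefficients: [5, 1, 1, 6, 4]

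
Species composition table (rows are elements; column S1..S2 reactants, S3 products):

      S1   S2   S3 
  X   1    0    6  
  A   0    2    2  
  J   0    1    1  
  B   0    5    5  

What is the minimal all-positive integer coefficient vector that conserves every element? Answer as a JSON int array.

X: 6·1+1·0 = 6 | 1·6 = 6
A: 6·0+1·2 = 2 | 1·2 = 2
J: 6·0+1·1 = 1 | 1·1 = 1
B: 6·0+1·5 = 5 | 1·5 = 5
gcd(6,1,1) = 1

Coefficients: [6, 1, 1]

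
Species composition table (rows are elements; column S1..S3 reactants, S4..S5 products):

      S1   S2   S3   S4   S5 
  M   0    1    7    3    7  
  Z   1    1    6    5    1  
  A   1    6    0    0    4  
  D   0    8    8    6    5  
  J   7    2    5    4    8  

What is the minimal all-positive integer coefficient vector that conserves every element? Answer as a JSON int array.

Coefficients: [2, 1, 4, 5, 2]

M: 2·0+1·1+4·7 = 29 | 5·3+2·7 = 29
Z: 2·1+1·1+4·6 = 27 | 5·5+2·1 = 27
A: 2·1+1·6+4·0 = 8 | 5·0+2·4 = 8
D: 2·0+1·8+4·8 = 40 | 5·6+2·5 = 40
J: 2·7+1·2+4·5 = 36 | 5·4+2·8 = 36
gcd(2,1,4,5,2) = 1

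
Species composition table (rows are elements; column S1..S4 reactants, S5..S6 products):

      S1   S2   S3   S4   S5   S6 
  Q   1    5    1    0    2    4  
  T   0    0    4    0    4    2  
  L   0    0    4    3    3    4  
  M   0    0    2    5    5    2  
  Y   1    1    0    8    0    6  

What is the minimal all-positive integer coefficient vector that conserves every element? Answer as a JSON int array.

Coefficients: [3, 1, 2, 1, 1, 2]

Q: 3·1+1·5+2·1+1·0 = 10 | 1·2+2·4 = 10
T: 3·0+1·0+2·4+1·0 = 8 | 1·4+2·2 = 8
L: 3·0+1·0+2·4+1·3 = 11 | 1·3+2·4 = 11
M: 3·0+1·0+2·2+1·5 = 9 | 1·5+2·2 = 9
Y: 3·1+1·1+2·0+1·8 = 12 | 1·0+2·6 = 12
gcd(3,1,2,1,1,2) = 1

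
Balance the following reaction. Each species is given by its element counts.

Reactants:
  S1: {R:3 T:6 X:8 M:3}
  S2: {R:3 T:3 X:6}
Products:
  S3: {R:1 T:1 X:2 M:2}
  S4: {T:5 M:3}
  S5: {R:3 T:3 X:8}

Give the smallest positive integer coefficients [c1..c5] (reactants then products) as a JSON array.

R: 5·3+1·3 = 18 | 3·1+3·0+5·3 = 18
T: 5·6+1·3 = 33 | 3·1+3·5+5·3 = 33
X: 5·8+1·6 = 46 | 3·2+3·0+5·8 = 46
M: 5·3+1·0 = 15 | 3·2+3·3+5·0 = 15
gcd(5,1,3,3,5) = 1

Coefficients: [5, 1, 3, 3, 5]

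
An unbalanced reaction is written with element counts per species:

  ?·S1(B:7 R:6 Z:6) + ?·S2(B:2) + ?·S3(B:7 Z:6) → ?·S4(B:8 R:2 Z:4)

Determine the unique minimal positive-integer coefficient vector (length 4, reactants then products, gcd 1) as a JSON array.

Coefficients: [1, 5, 1, 3]

B: 1·7+5·2+1·7 = 24 | 3·8 = 24
R: 1·6+5·0+1·0 = 6 | 3·2 = 6
Z: 1·6+5·0+1·6 = 12 | 3·4 = 12
gcd(1,5,1,3) = 1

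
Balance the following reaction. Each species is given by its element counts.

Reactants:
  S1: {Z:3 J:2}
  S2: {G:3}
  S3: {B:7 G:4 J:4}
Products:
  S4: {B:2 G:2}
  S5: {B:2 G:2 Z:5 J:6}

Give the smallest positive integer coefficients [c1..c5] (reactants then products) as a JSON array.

B: 5·0+2·0+2·7 = 14 | 4·2+3·2 = 14
G: 5·0+2·3+2·4 = 14 | 4·2+3·2 = 14
Z: 5·3+2·0+2·0 = 15 | 4·0+3·5 = 15
J: 5·2+2·0+2·4 = 18 | 4·0+3·6 = 18
gcd(5,2,2,4,3) = 1

Coefficients: [5, 2, 2, 4, 3]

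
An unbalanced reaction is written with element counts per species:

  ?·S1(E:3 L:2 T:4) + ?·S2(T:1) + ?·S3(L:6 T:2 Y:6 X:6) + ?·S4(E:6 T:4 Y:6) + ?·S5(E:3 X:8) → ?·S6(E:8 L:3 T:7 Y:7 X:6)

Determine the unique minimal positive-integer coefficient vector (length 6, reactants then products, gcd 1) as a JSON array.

E: 3·3+6·0+2·0+5·6+3·3 = 48 | 6·8 = 48
L: 3·2+6·0+2·6+5·0+3·0 = 18 | 6·3 = 18
T: 3·4+6·1+2·2+5·4+3·0 = 42 | 6·7 = 42
Y: 3·0+6·0+2·6+5·6+3·0 = 42 | 6·7 = 42
X: 3·0+6·0+2·6+5·0+3·8 = 36 | 6·6 = 36
gcd(3,6,2,5,3,6) = 1

Coefficients: [3, 6, 2, 5, 3, 6]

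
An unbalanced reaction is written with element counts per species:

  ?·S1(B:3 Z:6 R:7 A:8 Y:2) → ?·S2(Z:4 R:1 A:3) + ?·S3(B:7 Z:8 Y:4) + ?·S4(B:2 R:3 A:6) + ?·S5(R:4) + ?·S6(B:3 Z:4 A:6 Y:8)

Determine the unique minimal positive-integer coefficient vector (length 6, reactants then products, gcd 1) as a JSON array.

B: 6·3 = 18 | 6·0+1·7+4·2+6·0+1·3 = 18
Z: 6·6 = 36 | 6·4+1·8+4·0+6·0+1·4 = 36
R: 6·7 = 42 | 6·1+1·0+4·3+6·4+1·0 = 42
A: 6·8 = 48 | 6·3+1·0+4·6+6·0+1·6 = 48
Y: 6·2 = 12 | 6·0+1·4+4·0+6·0+1·8 = 12
gcd(6,6,1,4,6,1) = 1

Coefficients: [6, 6, 1, 4, 6, 1]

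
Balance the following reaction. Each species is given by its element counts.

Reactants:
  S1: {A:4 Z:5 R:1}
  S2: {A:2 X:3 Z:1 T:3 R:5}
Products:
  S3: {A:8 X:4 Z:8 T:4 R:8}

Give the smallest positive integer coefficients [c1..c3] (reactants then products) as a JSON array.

A: 4·4+4·2 = 24 | 3·8 = 24
X: 4·0+4·3 = 12 | 3·4 = 12
Z: 4·5+4·1 = 24 | 3·8 = 24
T: 4·0+4·3 = 12 | 3·4 = 12
R: 4·1+4·5 = 24 | 3·8 = 24
gcd(4,4,3) = 1

Coefficients: [4, 4, 3]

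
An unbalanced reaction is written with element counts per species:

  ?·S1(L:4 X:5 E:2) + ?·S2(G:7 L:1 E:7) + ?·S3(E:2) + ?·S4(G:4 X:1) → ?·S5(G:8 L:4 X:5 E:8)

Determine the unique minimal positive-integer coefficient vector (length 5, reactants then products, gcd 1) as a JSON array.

G: 5·0+4·7+5·0+5·4 = 48 | 6·8 = 48
L: 5·4+4·1+5·0+5·0 = 24 | 6·4 = 24
X: 5·5+4·0+5·0+5·1 = 30 | 6·5 = 30
E: 5·2+4·7+5·2+5·0 = 48 | 6·8 = 48
gcd(5,4,5,5,6) = 1

Coefficients: [5, 4, 5, 5, 6]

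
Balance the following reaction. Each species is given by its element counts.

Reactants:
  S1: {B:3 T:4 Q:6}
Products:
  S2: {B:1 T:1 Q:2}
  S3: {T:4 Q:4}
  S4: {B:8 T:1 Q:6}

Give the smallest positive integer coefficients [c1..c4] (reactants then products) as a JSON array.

B: 6·3 = 18 | 2·1+5·0+2·8 = 18
T: 6·4 = 24 | 2·1+5·4+2·1 = 24
Q: 6·6 = 36 | 2·2+5·4+2·6 = 36
gcd(6,2,5,2) = 1

Coefficients: [6, 2, 5, 2]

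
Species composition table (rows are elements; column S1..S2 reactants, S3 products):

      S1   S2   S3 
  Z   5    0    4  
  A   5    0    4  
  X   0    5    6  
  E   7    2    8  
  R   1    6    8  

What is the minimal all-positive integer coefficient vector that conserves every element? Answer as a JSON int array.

Coefficients: [4, 6, 5]

Z: 4·5+6·0 = 20 | 5·4 = 20
A: 4·5+6·0 = 20 | 5·4 = 20
X: 4·0+6·5 = 30 | 5·6 = 30
E: 4·7+6·2 = 40 | 5·8 = 40
R: 4·1+6·6 = 40 | 5·8 = 40
gcd(4,6,5) = 1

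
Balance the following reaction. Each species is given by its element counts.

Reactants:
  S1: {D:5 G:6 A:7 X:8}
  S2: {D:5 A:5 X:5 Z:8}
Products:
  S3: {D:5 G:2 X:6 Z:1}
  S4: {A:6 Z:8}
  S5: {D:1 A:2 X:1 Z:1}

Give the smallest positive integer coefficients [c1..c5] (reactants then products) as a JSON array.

D: 1·5+3·5 = 20 | 3·5+2·0+5·1 = 20
G: 1·6+3·0 = 6 | 3·2+2·0+5·0 = 6
A: 1·7+3·5 = 22 | 3·0+2·6+5·2 = 22
X: 1·8+3·5 = 23 | 3·6+2·0+5·1 = 23
Z: 1·0+3·8 = 24 | 3·1+2·8+5·1 = 24
gcd(1,3,3,2,5) = 1

Coefficients: [1, 3, 3, 2, 5]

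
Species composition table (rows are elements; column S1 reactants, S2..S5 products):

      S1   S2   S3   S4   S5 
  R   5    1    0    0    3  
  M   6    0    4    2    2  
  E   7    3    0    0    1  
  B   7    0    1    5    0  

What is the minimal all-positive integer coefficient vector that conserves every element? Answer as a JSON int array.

Coefficients: [3, 6, 1, 4, 3]

R: 3·5 = 15 | 6·1+1·0+4·0+3·3 = 15
M: 3·6 = 18 | 6·0+1·4+4·2+3·2 = 18
E: 3·7 = 21 | 6·3+1·0+4·0+3·1 = 21
B: 3·7 = 21 | 6·0+1·1+4·5+3·0 = 21
gcd(3,6,1,4,3) = 1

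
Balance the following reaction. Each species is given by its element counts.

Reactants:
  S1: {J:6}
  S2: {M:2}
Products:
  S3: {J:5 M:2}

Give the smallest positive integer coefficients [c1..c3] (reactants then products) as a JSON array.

Coefficients: [5, 6, 6]

J: 5·6+6·0 = 30 | 6·5 = 30
M: 5·0+6·2 = 12 | 6·2 = 12
gcd(5,6,6) = 1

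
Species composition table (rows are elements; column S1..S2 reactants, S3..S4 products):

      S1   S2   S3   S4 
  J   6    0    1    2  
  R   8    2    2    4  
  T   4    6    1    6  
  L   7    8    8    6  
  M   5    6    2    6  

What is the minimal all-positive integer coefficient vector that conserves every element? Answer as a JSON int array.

J: 2·6+4·0 = 12 | 2·1+5·2 = 12
R: 2·8+4·2 = 24 | 2·2+5·4 = 24
T: 2·4+4·6 = 32 | 2·1+5·6 = 32
L: 2·7+4·8 = 46 | 2·8+5·6 = 46
M: 2·5+4·6 = 34 | 2·2+5·6 = 34
gcd(2,4,2,5) = 1

Coefficients: [2, 4, 2, 5]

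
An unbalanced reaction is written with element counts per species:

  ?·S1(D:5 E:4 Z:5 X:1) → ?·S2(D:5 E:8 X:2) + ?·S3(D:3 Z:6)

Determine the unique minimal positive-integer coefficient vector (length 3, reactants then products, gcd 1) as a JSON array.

Coefficients: [6, 3, 5]

D: 6·5 = 30 | 3·5+5·3 = 30
E: 6·4 = 24 | 3·8+5·0 = 24
Z: 6·5 = 30 | 3·0+5·6 = 30
X: 6·1 = 6 | 3·2+5·0 = 6
gcd(6,3,5) = 1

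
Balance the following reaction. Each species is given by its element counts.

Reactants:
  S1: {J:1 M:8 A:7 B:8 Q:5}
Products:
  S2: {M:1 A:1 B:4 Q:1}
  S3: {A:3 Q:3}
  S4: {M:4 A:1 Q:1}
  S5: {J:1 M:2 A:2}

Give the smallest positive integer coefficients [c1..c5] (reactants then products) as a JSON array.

Coefficients: [3, 6, 2, 3, 3]

J: 3·1 = 3 | 6·0+2·0+3·0+3·1 = 3
M: 3·8 = 24 | 6·1+2·0+3·4+3·2 = 24
A: 3·7 = 21 | 6·1+2·3+3·1+3·2 = 21
B: 3·8 = 24 | 6·4+2·0+3·0+3·0 = 24
Q: 3·5 = 15 | 6·1+2·3+3·1+3·0 = 15
gcd(3,6,2,3,3) = 1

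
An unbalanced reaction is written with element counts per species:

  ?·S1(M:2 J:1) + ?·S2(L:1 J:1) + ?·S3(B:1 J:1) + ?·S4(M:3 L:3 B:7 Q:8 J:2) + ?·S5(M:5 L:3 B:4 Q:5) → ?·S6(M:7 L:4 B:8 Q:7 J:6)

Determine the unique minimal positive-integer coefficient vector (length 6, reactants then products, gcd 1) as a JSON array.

M: 5·2+3·0+6·0+2·3+1·5 = 21 | 3·7 = 21
L: 5·0+3·1+6·0+2·3+1·3 = 12 | 3·4 = 12
B: 5·0+3·0+6·1+2·7+1·4 = 24 | 3·8 = 24
Q: 5·0+3·0+6·0+2·8+1·5 = 21 | 3·7 = 21
J: 5·1+3·1+6·1+2·2+1·0 = 18 | 3·6 = 18
gcd(5,3,6,2,1,3) = 1

Coefficients: [5, 3, 6, 2, 1, 3]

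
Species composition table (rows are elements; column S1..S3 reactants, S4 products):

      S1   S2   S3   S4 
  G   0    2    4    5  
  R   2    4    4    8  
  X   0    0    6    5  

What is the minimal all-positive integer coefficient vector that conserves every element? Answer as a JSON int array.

G: 4·0+5·2+5·4 = 30 | 6·5 = 30
R: 4·2+5·4+5·4 = 48 | 6·8 = 48
X: 4·0+5·0+5·6 = 30 | 6·5 = 30
gcd(4,5,5,6) = 1

Coefficients: [4, 5, 5, 6]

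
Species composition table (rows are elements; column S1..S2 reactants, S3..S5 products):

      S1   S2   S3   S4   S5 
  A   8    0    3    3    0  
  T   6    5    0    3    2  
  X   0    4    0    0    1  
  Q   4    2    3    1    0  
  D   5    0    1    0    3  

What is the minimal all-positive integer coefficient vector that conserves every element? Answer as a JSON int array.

A: 3·8+1·0 = 24 | 3·3+5·3+4·0 = 24
T: 3·6+1·5 = 23 | 3·0+5·3+4·2 = 23
X: 3·0+1·4 = 4 | 3·0+5·0+4·1 = 4
Q: 3·4+1·2 = 14 | 3·3+5·1+4·0 = 14
D: 3·5+1·0 = 15 | 3·1+5·0+4·3 = 15
gcd(3,1,3,5,4) = 1

Coefficients: [3, 1, 3, 5, 4]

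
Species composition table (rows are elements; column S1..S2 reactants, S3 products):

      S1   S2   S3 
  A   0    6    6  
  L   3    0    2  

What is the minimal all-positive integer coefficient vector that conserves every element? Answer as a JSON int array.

A: 2·0+3·6 = 18 | 3·6 = 18
L: 2·3+3·0 = 6 | 3·2 = 6
gcd(2,3,3) = 1

Coefficients: [2, 3, 3]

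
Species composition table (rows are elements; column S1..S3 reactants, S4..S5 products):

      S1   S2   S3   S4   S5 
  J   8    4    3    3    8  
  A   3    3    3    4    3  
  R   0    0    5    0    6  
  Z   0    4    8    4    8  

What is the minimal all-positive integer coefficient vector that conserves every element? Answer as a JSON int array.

Coefficients: [3, 4, 6, 6, 5]

J: 3·8+4·4+6·3 = 58 | 6·3+5·8 = 58
A: 3·3+4·3+6·3 = 39 | 6·4+5·3 = 39
R: 3·0+4·0+6·5 = 30 | 6·0+5·6 = 30
Z: 3·0+4·4+6·8 = 64 | 6·4+5·8 = 64
gcd(3,4,6,6,5) = 1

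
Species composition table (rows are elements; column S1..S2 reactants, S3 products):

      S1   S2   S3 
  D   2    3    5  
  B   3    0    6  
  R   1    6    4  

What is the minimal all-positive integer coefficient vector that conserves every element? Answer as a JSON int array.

Coefficients: [6, 1, 3]

D: 6·2+1·3 = 15 | 3·5 = 15
B: 6·3+1·0 = 18 | 3·6 = 18
R: 6·1+1·6 = 12 | 3·4 = 12
gcd(6,1,3) = 1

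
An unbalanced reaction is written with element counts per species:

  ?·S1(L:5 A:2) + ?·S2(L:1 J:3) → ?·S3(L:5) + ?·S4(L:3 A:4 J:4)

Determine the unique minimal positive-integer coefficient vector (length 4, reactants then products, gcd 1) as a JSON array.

L: 6·5+4·1 = 34 | 5·5+3·3 = 34
A: 6·2+4·0 = 12 | 5·0+3·4 = 12
J: 6·0+4·3 = 12 | 5·0+3·4 = 12
gcd(6,4,5,3) = 1

Coefficients: [6, 4, 5, 3]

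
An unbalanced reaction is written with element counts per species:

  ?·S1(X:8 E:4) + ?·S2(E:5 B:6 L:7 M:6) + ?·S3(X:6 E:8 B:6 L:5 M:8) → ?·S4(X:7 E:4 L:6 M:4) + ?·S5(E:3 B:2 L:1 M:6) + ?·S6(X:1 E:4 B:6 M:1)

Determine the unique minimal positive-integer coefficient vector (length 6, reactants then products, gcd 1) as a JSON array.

X: 1·8+1·0+4·6 = 32 | 4·7+3·0+4·1 = 32
E: 1·4+1·5+4·8 = 41 | 4·4+3·3+4·4 = 41
B: 1·0+1·6+4·6 = 30 | 4·0+3·2+4·6 = 30
L: 1·0+1·7+4·5 = 27 | 4·6+3·1+4·0 = 27
M: 1·0+1·6+4·8 = 38 | 4·4+3·6+4·1 = 38
gcd(1,1,4,4,3,4) = 1

Coefficients: [1, 1, 4, 4, 3, 4]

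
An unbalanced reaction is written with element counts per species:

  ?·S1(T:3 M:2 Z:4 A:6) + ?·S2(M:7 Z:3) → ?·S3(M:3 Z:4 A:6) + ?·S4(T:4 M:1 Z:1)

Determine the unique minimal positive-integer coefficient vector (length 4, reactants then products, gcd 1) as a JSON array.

Coefficients: [4, 1, 4, 3]

T: 4·3+1·0 = 12 | 4·0+3·4 = 12
M: 4·2+1·7 = 15 | 4·3+3·1 = 15
Z: 4·4+1·3 = 19 | 4·4+3·1 = 19
A: 4·6+1·0 = 24 | 4·6+3·0 = 24
gcd(4,1,4,3) = 1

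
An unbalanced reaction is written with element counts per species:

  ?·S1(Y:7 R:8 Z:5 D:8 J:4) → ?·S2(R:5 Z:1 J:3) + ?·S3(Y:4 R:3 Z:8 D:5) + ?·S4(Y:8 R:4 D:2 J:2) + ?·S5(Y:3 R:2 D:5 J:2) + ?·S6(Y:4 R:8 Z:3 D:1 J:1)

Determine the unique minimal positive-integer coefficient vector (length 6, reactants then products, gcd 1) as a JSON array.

Y: 6·7 = 42 | 3·0+3·4+1·8+6·3+1·4 = 42
R: 6·8 = 48 | 3·5+3·3+1·4+6·2+1·8 = 48
Z: 6·5 = 30 | 3·1+3·8+1·0+6·0+1·3 = 30
D: 6·8 = 48 | 3·0+3·5+1·2+6·5+1·1 = 48
J: 6·4 = 24 | 3·3+3·0+1·2+6·2+1·1 = 24
gcd(6,3,3,1,6,1) = 1

Coefficients: [6, 3, 3, 1, 6, 1]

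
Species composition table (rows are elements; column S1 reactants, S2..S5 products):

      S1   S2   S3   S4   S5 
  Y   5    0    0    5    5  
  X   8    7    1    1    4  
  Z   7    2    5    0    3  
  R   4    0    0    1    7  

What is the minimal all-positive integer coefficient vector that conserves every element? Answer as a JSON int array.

Y: 6·5 = 30 | 4·0+5·0+3·5+3·5 = 30
X: 6·8 = 48 | 4·7+5·1+3·1+3·4 = 48
Z: 6·7 = 42 | 4·2+5·5+3·0+3·3 = 42
R: 6·4 = 24 | 4·0+5·0+3·1+3·7 = 24
gcd(6,4,5,3,3) = 1

Coefficients: [6, 4, 5, 3, 3]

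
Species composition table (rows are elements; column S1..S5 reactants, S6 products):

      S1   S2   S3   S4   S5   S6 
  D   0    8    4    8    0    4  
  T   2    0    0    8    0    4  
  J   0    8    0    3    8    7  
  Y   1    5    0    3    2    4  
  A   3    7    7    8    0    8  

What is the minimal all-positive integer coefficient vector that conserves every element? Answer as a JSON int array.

D: 6·0+1·8+1·4+1·8+3·0 = 20 | 5·4 = 20
T: 6·2+1·0+1·0+1·8+3·0 = 20 | 5·4 = 20
J: 6·0+1·8+1·0+1·3+3·8 = 35 | 5·7 = 35
Y: 6·1+1·5+1·0+1·3+3·2 = 20 | 5·4 = 20
A: 6·3+1·7+1·7+1·8+3·0 = 40 | 5·8 = 40
gcd(6,1,1,1,3,5) = 1

Coefficients: [6, 1, 1, 1, 3, 5]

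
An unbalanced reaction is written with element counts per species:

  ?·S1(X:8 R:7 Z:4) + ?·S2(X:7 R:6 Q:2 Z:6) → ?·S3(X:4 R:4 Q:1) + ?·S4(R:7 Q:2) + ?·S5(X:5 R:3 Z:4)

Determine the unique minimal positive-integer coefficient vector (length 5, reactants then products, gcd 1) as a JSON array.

Coefficients: [3, 2, 2, 1, 6]

X: 3·8+2·7 = 38 | 2·4+1·0+6·5 = 38
R: 3·7+2·6 = 33 | 2·4+1·7+6·3 = 33
Q: 3·0+2·2 = 4 | 2·1+1·2+6·0 = 4
Z: 3·4+2·6 = 24 | 2·0+1·0+6·4 = 24
gcd(3,2,2,1,6) = 1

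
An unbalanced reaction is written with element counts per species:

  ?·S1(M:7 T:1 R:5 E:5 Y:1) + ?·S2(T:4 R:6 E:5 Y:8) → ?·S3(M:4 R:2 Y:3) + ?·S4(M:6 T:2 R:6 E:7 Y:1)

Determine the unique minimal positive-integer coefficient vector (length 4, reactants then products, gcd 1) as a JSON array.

Coefficients: [6, 1, 3, 5]

M: 6·7+1·0 = 42 | 3·4+5·6 = 42
T: 6·1+1·4 = 10 | 3·0+5·2 = 10
R: 6·5+1·6 = 36 | 3·2+5·6 = 36
E: 6·5+1·5 = 35 | 3·0+5·7 = 35
Y: 6·1+1·8 = 14 | 3·3+5·1 = 14
gcd(6,1,3,5) = 1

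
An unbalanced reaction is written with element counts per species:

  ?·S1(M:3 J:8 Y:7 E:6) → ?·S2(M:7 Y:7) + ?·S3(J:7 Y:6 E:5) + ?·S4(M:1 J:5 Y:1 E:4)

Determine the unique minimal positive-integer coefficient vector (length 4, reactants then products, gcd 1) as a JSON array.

Coefficients: [3, 1, 2, 2]

M: 3·3 = 9 | 1·7+2·0+2·1 = 9
J: 3·8 = 24 | 1·0+2·7+2·5 = 24
Y: 3·7 = 21 | 1·7+2·6+2·1 = 21
E: 3·6 = 18 | 1·0+2·5+2·4 = 18
gcd(3,1,2,2) = 1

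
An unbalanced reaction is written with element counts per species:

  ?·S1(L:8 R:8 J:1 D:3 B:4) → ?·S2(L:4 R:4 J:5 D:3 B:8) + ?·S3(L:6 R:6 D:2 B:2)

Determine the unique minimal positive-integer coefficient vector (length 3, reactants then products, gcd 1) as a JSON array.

Coefficients: [5, 1, 6]

L: 5·8 = 40 | 1·4+6·6 = 40
R: 5·8 = 40 | 1·4+6·6 = 40
J: 5·1 = 5 | 1·5+6·0 = 5
D: 5·3 = 15 | 1·3+6·2 = 15
B: 5·4 = 20 | 1·8+6·2 = 20
gcd(5,1,6) = 1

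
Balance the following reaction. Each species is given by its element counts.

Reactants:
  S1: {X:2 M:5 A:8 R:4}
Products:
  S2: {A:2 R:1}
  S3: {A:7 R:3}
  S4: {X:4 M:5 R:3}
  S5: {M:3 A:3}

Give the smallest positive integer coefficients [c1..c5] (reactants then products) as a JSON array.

X: 6·2 = 12 | 6·0+3·0+3·4+5·0 = 12
M: 6·5 = 30 | 6·0+3·0+3·5+5·3 = 30
A: 6·8 = 48 | 6·2+3·7+3·0+5·3 = 48
R: 6·4 = 24 | 6·1+3·3+3·3+5·0 = 24
gcd(6,6,3,3,5) = 1

Coefficients: [6, 6, 3, 3, 5]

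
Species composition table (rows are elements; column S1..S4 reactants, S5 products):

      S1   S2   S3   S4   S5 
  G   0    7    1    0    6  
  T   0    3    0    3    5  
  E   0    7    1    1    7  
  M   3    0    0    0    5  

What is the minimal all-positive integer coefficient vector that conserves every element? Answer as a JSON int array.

Coefficients: [5, 2, 4, 3, 3]

G: 5·0+2·7+4·1+3·0 = 18 | 3·6 = 18
T: 5·0+2·3+4·0+3·3 = 15 | 3·5 = 15
E: 5·0+2·7+4·1+3·1 = 21 | 3·7 = 21
M: 5·3+2·0+4·0+3·0 = 15 | 3·5 = 15
gcd(5,2,4,3,3) = 1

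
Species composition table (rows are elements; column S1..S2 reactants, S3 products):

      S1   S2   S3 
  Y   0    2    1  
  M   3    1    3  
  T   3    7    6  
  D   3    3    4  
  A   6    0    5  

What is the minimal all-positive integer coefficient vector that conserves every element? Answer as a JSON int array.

Coefficients: [5, 3, 6]

Y: 5·0+3·2 = 6 | 6·1 = 6
M: 5·3+3·1 = 18 | 6·3 = 18
T: 5·3+3·7 = 36 | 6·6 = 36
D: 5·3+3·3 = 24 | 6·4 = 24
A: 5·6+3·0 = 30 | 6·5 = 30
gcd(5,3,6) = 1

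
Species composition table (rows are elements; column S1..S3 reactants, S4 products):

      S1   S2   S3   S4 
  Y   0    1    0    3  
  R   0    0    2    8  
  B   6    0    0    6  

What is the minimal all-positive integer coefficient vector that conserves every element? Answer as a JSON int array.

Y: 1·0+3·1+4·0 = 3 | 1·3 = 3
R: 1·0+3·0+4·2 = 8 | 1·8 = 8
B: 1·6+3·0+4·0 = 6 | 1·6 = 6
gcd(1,3,4,1) = 1

Coefficients: [1, 3, 4, 1]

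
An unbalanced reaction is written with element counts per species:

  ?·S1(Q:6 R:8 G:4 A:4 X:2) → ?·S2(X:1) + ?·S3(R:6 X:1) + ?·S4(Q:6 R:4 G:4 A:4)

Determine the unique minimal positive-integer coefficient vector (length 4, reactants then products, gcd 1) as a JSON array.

Coefficients: [3, 4, 2, 3]

Q: 3·6 = 18 | 4·0+2·0+3·6 = 18
R: 3·8 = 24 | 4·0+2·6+3·4 = 24
G: 3·4 = 12 | 4·0+2·0+3·4 = 12
A: 3·4 = 12 | 4·0+2·0+3·4 = 12
X: 3·2 = 6 | 4·1+2·1+3·0 = 6
gcd(3,4,2,3) = 1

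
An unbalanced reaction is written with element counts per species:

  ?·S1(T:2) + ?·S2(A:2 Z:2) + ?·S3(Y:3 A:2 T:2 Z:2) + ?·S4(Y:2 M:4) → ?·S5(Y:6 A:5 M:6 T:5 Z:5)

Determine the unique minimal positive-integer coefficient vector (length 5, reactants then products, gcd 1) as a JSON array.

Y: 3·0+3·0+2·3+3·2 = 12 | 2·6 = 12
A: 3·0+3·2+2·2+3·0 = 10 | 2·5 = 10
M: 3·0+3·0+2·0+3·4 = 12 | 2·6 = 12
T: 3·2+3·0+2·2+3·0 = 10 | 2·5 = 10
Z: 3·0+3·2+2·2+3·0 = 10 | 2·5 = 10
gcd(3,3,2,3,2) = 1

Coefficients: [3, 3, 2, 3, 2]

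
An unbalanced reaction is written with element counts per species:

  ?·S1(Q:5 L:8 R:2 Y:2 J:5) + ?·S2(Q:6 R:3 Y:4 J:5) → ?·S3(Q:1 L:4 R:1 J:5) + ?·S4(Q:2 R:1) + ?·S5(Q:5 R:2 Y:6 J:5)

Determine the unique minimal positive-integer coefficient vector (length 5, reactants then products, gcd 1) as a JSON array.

Coefficients: [1, 4, 2, 6, 3]

Q: 1·5+4·6 = 29 | 2·1+6·2+3·5 = 29
L: 1·8+4·0 = 8 | 2·4+6·0+3·0 = 8
R: 1·2+4·3 = 14 | 2·1+6·1+3·2 = 14
Y: 1·2+4·4 = 18 | 2·0+6·0+3·6 = 18
J: 1·5+4·5 = 25 | 2·5+6·0+3·5 = 25
gcd(1,4,2,6,3) = 1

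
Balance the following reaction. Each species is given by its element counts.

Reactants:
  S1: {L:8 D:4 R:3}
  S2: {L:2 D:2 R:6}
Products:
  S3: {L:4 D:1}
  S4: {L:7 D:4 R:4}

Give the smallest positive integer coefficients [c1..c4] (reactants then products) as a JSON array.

Coefficients: [6, 1, 2, 6]

L: 6·8+1·2 = 50 | 2·4+6·7 = 50
D: 6·4+1·2 = 26 | 2·1+6·4 = 26
R: 6·3+1·6 = 24 | 2·0+6·4 = 24
gcd(6,1,2,6) = 1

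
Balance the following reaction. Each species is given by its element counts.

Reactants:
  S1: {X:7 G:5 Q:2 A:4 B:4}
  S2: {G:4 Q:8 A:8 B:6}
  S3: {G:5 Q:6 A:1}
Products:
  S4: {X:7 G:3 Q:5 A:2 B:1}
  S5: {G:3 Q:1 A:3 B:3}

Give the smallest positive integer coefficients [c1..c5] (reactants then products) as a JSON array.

Coefficients: [3, 1, 1, 3, 5]

X: 3·7+1·0+1·0 = 21 | 3·7+5·0 = 21
G: 3·5+1·4+1·5 = 24 | 3·3+5·3 = 24
Q: 3·2+1·8+1·6 = 20 | 3·5+5·1 = 20
A: 3·4+1·8+1·1 = 21 | 3·2+5·3 = 21
B: 3·4+1·6+1·0 = 18 | 3·1+5·3 = 18
gcd(3,1,1,3,5) = 1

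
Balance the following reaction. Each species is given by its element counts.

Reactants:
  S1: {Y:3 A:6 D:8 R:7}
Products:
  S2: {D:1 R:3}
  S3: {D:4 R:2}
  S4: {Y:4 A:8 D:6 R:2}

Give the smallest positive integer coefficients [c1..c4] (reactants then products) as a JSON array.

Y: 4·3 = 12 | 6·0+2·0+3·4 = 12
A: 4·6 = 24 | 6·0+2·0+3·8 = 24
D: 4·8 = 32 | 6·1+2·4+3·6 = 32
R: 4·7 = 28 | 6·3+2·2+3·2 = 28
gcd(4,6,2,3) = 1

Coefficients: [4, 6, 2, 3]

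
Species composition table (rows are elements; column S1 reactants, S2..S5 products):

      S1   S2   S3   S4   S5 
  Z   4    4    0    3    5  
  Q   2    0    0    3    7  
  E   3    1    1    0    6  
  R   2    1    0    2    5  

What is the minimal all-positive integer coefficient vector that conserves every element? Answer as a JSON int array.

Coefficients: [5, 3, 6, 1, 1]

Z: 5·4 = 20 | 3·4+6·0+1·3+1·5 = 20
Q: 5·2 = 10 | 3·0+6·0+1·3+1·7 = 10
E: 5·3 = 15 | 3·1+6·1+1·0+1·6 = 15
R: 5·2 = 10 | 3·1+6·0+1·2+1·5 = 10
gcd(5,3,6,1,1) = 1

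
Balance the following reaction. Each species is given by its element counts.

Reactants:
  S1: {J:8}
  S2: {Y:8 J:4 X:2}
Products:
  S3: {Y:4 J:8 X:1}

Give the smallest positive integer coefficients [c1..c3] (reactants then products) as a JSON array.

Coefficients: [3, 2, 4]

Y: 3·0+2·8 = 16 | 4·4 = 16
J: 3·8+2·4 = 32 | 4·8 = 32
X: 3·0+2·2 = 4 | 4·1 = 4
gcd(3,2,4) = 1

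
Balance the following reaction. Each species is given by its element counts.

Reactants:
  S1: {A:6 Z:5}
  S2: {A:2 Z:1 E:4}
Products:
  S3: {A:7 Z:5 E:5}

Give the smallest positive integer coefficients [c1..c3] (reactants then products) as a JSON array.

A: 3·6+5·2 = 28 | 4·7 = 28
Z: 3·5+5·1 = 20 | 4·5 = 20
E: 3·0+5·4 = 20 | 4·5 = 20
gcd(3,5,4) = 1

Coefficients: [3, 5, 4]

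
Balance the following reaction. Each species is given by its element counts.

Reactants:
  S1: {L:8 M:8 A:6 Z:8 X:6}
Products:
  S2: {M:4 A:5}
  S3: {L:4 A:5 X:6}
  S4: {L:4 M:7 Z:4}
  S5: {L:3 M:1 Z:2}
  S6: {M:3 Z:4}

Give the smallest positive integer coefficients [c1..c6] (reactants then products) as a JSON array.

Coefficients: [5, 1, 5, 2, 4, 6]

L: 5·8 = 40 | 1·0+5·4+2·4+4·3+6·0 = 40
M: 5·8 = 40 | 1·4+5·0+2·7+4·1+6·3 = 40
A: 5·6 = 30 | 1·5+5·5+2·0+4·0+6·0 = 30
Z: 5·8 = 40 | 1·0+5·0+2·4+4·2+6·4 = 40
X: 5·6 = 30 | 1·0+5·6+2·0+4·0+6·0 = 30
gcd(5,1,5,2,4,6) = 1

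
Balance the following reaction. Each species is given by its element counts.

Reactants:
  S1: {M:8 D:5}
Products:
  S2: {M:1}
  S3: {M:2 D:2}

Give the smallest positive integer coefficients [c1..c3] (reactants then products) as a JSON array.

Coefficients: [2, 6, 5]

M: 2·8 = 16 | 6·1+5·2 = 16
D: 2·5 = 10 | 6·0+5·2 = 10
gcd(2,6,5) = 1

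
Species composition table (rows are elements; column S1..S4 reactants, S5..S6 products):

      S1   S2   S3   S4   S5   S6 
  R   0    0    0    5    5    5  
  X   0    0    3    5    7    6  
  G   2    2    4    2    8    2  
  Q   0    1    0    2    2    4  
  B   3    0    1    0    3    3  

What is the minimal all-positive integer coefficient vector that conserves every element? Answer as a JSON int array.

Coefficients: [4, 2, 3, 5, 4, 1]

R: 4·0+2·0+3·0+5·5 = 25 | 4·5+1·5 = 25
X: 4·0+2·0+3·3+5·5 = 34 | 4·7+1·6 = 34
G: 4·2+2·2+3·4+5·2 = 34 | 4·8+1·2 = 34
Q: 4·0+2·1+3·0+5·2 = 12 | 4·2+1·4 = 12
B: 4·3+2·0+3·1+5·0 = 15 | 4·3+1·3 = 15
gcd(4,2,3,5,4,1) = 1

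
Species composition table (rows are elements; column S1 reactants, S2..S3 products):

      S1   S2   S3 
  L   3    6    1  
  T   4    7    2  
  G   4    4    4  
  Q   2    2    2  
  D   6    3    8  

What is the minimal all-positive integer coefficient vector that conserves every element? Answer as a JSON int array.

Coefficients: [5, 2, 3]

L: 5·3 = 15 | 2·6+3·1 = 15
T: 5·4 = 20 | 2·7+3·2 = 20
G: 5·4 = 20 | 2·4+3·4 = 20
Q: 5·2 = 10 | 2·2+3·2 = 10
D: 5·6 = 30 | 2·3+3·8 = 30
gcd(5,2,3) = 1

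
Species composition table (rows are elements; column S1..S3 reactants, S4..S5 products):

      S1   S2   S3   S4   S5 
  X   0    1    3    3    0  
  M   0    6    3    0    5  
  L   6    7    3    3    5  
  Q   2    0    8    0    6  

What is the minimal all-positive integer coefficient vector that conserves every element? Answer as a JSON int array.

X: 2·0+3·1+4·3 = 15 | 5·3+6·0 = 15
M: 2·0+3·6+4·3 = 30 | 5·0+6·5 = 30
L: 2·6+3·7+4·3 = 45 | 5·3+6·5 = 45
Q: 2·2+3·0+4·8 = 36 | 5·0+6·6 = 36
gcd(2,3,4,5,6) = 1

Coefficients: [2, 3, 4, 5, 6]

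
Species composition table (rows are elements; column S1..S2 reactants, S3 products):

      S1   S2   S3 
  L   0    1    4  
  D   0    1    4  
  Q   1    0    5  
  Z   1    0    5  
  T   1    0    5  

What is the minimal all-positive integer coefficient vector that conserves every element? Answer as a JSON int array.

Coefficients: [5, 4, 1]

L: 5·0+4·1 = 4 | 1·4 = 4
D: 5·0+4·1 = 4 | 1·4 = 4
Q: 5·1+4·0 = 5 | 1·5 = 5
Z: 5·1+4·0 = 5 | 1·5 = 5
T: 5·1+4·0 = 5 | 1·5 = 5
gcd(5,4,1) = 1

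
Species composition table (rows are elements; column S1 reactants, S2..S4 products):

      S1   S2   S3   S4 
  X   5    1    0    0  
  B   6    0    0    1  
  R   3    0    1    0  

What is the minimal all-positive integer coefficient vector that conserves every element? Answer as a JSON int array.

Coefficients: [1, 5, 3, 6]

X: 1·5 = 5 | 5·1+3·0+6·0 = 5
B: 1·6 = 6 | 5·0+3·0+6·1 = 6
R: 1·3 = 3 | 5·0+3·1+6·0 = 3
gcd(1,5,3,6) = 1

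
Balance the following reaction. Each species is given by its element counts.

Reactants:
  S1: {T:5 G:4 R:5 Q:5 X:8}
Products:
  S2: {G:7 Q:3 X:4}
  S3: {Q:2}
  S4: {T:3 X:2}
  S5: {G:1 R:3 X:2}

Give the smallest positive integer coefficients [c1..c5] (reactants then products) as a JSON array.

Coefficients: [3, 1, 6, 5, 5]

T: 3·5 = 15 | 1·0+6·0+5·3+5·0 = 15
G: 3·4 = 12 | 1·7+6·0+5·0+5·1 = 12
R: 3·5 = 15 | 1·0+6·0+5·0+5·3 = 15
Q: 3·5 = 15 | 1·3+6·2+5·0+5·0 = 15
X: 3·8 = 24 | 1·4+6·0+5·2+5·2 = 24
gcd(3,1,6,5,5) = 1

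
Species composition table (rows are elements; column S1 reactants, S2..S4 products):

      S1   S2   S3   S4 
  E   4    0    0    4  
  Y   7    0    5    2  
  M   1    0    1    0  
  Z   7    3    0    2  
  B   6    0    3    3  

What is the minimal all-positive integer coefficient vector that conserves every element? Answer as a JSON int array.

Coefficients: [3, 5, 3, 3]

E: 3·4 = 12 | 5·0+3·0+3·4 = 12
Y: 3·7 = 21 | 5·0+3·5+3·2 = 21
M: 3·1 = 3 | 5·0+3·1+3·0 = 3
Z: 3·7 = 21 | 5·3+3·0+3·2 = 21
B: 3·6 = 18 | 5·0+3·3+3·3 = 18
gcd(3,5,3,3) = 1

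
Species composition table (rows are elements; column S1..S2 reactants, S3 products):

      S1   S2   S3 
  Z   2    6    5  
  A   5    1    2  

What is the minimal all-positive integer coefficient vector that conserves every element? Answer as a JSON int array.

Coefficients: [1, 3, 4]

Z: 1·2+3·6 = 20 | 4·5 = 20
A: 1·5+3·1 = 8 | 4·2 = 8
gcd(1,3,4) = 1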